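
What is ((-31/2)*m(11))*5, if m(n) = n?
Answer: -1705/2 ≈ -852.50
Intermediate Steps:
((-31/2)*m(11))*5 = (-31/2*11)*5 = (-31*½*11)*5 = -31/2*11*5 = -341/2*5 = -1705/2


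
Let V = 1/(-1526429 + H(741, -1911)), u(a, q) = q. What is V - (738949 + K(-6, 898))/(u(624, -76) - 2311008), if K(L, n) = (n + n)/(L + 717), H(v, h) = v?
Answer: 200396623533589/626745278109528 ≈ 0.31974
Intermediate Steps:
K(L, n) = 2*n/(717 + L) (K(L, n) = (2*n)/(717 + L) = 2*n/(717 + L))
V = -1/1525688 (V = 1/(-1526429 + 741) = 1/(-1525688) = -1/1525688 ≈ -6.5544e-7)
V - (738949 + K(-6, 898))/(u(624, -76) - 2311008) = -1/1525688 - (738949 + 2*898/(717 - 6))/(-76 - 2311008) = -1/1525688 - (738949 + 2*898/711)/(-2311084) = -1/1525688 - (738949 + 2*898*(1/711))*(-1)/2311084 = -1/1525688 - (738949 + 1796/711)*(-1)/2311084 = -1/1525688 - 525394535*(-1)/(711*2311084) = -1/1525688 - 1*(-525394535/1643180724) = -1/1525688 + 525394535/1643180724 = 200396623533589/626745278109528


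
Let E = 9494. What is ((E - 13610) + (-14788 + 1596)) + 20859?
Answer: 3551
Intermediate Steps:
((E - 13610) + (-14788 + 1596)) + 20859 = ((9494 - 13610) + (-14788 + 1596)) + 20859 = (-4116 - 13192) + 20859 = -17308 + 20859 = 3551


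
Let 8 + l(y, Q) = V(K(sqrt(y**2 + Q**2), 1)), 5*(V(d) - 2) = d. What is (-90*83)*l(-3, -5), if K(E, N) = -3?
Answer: 49302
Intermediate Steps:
V(d) = 2 + d/5
l(y, Q) = -33/5 (l(y, Q) = -8 + (2 + (1/5)*(-3)) = -8 + (2 - 3/5) = -8 + 7/5 = -33/5)
(-90*83)*l(-3, -5) = -90*83*(-33/5) = -7470*(-33/5) = 49302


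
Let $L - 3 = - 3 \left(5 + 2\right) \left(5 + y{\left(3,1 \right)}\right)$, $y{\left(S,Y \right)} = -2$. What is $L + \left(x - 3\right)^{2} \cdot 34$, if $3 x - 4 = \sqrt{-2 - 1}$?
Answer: $\frac{208}{9} - \frac{340 i \sqrt{3}}{9} \approx 23.111 - 65.433 i$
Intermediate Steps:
$x = \frac{4}{3} + \frac{i \sqrt{3}}{3}$ ($x = \frac{4}{3} + \frac{\sqrt{-2 - 1}}{3} = \frac{4}{3} + \frac{\sqrt{-3}}{3} = \frac{4}{3} + \frac{i \sqrt{3}}{3} \approx 1.3333 + 0.57735 i$)
$L = -60$ ($L = 3 + - 3 \left(5 + 2\right) \left(5 - 2\right) = 3 + \left(-3\right) 7 \cdot 3 = 3 - 63 = -60$)
$L + \left(x - 3\right)^{2} \cdot 34 = -60 + \left(\left(\frac{4}{3} + \frac{i \sqrt{3}}{3}\right) - 3\right)^{2} \cdot 34 = -60 + \left(- \frac{5}{3} + \frac{i \sqrt{3}}{3}\right)^{2} \cdot 34 = -60 + 34 \left(- \frac{5}{3} + \frac{i \sqrt{3}}{3}\right)^{2}$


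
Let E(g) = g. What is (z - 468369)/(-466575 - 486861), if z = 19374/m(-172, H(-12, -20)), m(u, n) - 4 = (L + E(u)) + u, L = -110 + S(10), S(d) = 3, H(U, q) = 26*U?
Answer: 69793439/142061964 ≈ 0.49129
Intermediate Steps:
L = -107 (L = -110 + 3 = -107)
m(u, n) = -103 + 2*u (m(u, n) = 4 + ((-107 + u) + u) = 4 + (-107 + 2*u) = -103 + 2*u)
z = -6458/149 (z = 19374/(-103 + 2*(-172)) = 19374/(-103 - 344) = 19374/(-447) = 19374*(-1/447) = -6458/149 ≈ -43.342)
(z - 468369)/(-466575 - 486861) = (-6458/149 - 468369)/(-466575 - 486861) = -69793439/149/(-953436) = -69793439/149*(-1/953436) = 69793439/142061964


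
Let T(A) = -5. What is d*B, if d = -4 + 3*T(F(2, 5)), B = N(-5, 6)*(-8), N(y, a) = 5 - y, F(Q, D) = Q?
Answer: 1520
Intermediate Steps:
B = -80 (B = (5 - 1*(-5))*(-8) = (5 + 5)*(-8) = 10*(-8) = -80)
d = -19 (d = -4 + 3*(-5) = -4 - 15 = -19)
d*B = -19*(-80) = 1520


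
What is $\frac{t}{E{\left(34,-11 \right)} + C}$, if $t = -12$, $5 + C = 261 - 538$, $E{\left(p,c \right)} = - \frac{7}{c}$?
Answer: $\frac{132}{3095} \approx 0.042649$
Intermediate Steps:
$C = -282$ ($C = -5 + \left(261 - 538\right) = -5 - 277 = -282$)
$\frac{t}{E{\left(34,-11 \right)} + C} = \frac{1}{- \frac{7}{-11} - 282} \left(-12\right) = \frac{1}{\left(-7\right) \left(- \frac{1}{11}\right) - 282} \left(-12\right) = \frac{1}{\frac{7}{11} - 282} \left(-12\right) = \frac{1}{- \frac{3095}{11}} \left(-12\right) = \left(- \frac{11}{3095}\right) \left(-12\right) = \frac{132}{3095}$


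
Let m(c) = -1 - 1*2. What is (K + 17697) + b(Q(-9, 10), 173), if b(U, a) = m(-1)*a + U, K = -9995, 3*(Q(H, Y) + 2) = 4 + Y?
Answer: 21557/3 ≈ 7185.7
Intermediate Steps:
Q(H, Y) = -⅔ + Y/3 (Q(H, Y) = -2 + (4 + Y)/3 = -2 + (4/3 + Y/3) = -⅔ + Y/3)
m(c) = -3 (m(c) = -1 - 2 = -3)
b(U, a) = U - 3*a (b(U, a) = -3*a + U = U - 3*a)
(K + 17697) + b(Q(-9, 10), 173) = (-9995 + 17697) + ((-⅔ + (⅓)*10) - 3*173) = 7702 + ((-⅔ + 10/3) - 519) = 7702 + (8/3 - 519) = 7702 - 1549/3 = 21557/3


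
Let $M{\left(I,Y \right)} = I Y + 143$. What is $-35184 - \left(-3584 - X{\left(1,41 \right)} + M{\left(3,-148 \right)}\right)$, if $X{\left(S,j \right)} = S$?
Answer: $-31298$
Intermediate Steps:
$M{\left(I,Y \right)} = 143 + I Y$
$-35184 - \left(-3584 - X{\left(1,41 \right)} + M{\left(3,-148 \right)}\right) = -35184 + \left(\left(\left(2006 + 1578\right) + 1\right) - \left(143 + 3 \left(-148\right)\right)\right) = -35184 + \left(\left(3584 + 1\right) - \left(143 - 444\right)\right) = -35184 + \left(3585 - -301\right) = -35184 + \left(3585 + 301\right) = -35184 + 3886 = -31298$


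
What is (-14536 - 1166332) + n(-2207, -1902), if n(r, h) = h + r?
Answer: -1184977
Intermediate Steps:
(-14536 - 1166332) + n(-2207, -1902) = (-14536 - 1166332) + (-1902 - 2207) = -1180868 - 4109 = -1184977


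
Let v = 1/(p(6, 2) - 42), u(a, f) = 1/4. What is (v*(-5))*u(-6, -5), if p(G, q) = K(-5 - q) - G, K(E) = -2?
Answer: 1/40 ≈ 0.025000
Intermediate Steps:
u(a, f) = ¼
p(G, q) = -2 - G
v = -1/50 (v = 1/((-2 - 1*6) - 42) = 1/((-2 - 6) - 42) = 1/(-8 - 42) = 1/(-50) = -1/50 ≈ -0.020000)
(v*(-5))*u(-6, -5) = -1/50*(-5)*(¼) = (⅒)*(¼) = 1/40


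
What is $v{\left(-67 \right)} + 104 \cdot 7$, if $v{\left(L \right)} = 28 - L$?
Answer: $823$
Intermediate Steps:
$v{\left(-67 \right)} + 104 \cdot 7 = \left(28 - -67\right) + 104 \cdot 7 = \left(28 + 67\right) + 728 = 95 + 728 = 823$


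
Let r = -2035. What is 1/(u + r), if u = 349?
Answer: -1/1686 ≈ -0.00059312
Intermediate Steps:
1/(u + r) = 1/(349 - 2035) = 1/(-1686) = -1/1686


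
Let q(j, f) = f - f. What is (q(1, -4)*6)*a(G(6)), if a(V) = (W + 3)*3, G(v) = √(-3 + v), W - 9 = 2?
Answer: 0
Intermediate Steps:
W = 11 (W = 9 + 2 = 11)
q(j, f) = 0
a(V) = 42 (a(V) = (11 + 3)*3 = 14*3 = 42)
(q(1, -4)*6)*a(G(6)) = (0*6)*42 = 0*42 = 0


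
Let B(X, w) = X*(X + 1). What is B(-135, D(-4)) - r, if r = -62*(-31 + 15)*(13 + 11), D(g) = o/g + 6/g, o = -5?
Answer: -5718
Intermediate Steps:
D(g) = 1/g (D(g) = -5/g + 6/g = 1/g)
B(X, w) = X*(1 + X)
r = 23808 (r = -(-992)*24 = -62*(-384) = 23808)
B(-135, D(-4)) - r = -135*(1 - 135) - 1*23808 = -135*(-134) - 23808 = 18090 - 23808 = -5718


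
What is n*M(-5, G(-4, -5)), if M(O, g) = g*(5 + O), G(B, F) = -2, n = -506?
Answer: 0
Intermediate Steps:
n*M(-5, G(-4, -5)) = -(-1012)*(5 - 5) = -(-1012)*0 = -506*0 = 0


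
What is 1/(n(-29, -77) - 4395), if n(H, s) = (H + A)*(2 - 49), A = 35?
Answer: -1/4677 ≈ -0.00021381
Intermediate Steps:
n(H, s) = -1645 - 47*H (n(H, s) = (H + 35)*(2 - 49) = (35 + H)*(-47) = -1645 - 47*H)
1/(n(-29, -77) - 4395) = 1/((-1645 - 47*(-29)) - 4395) = 1/((-1645 + 1363) - 4395) = 1/(-282 - 4395) = 1/(-4677) = -1/4677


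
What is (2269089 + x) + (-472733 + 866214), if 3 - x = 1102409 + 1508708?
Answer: 51456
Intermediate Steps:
x = -2611114 (x = 3 - (1102409 + 1508708) = 3 - 1*2611117 = 3 - 2611117 = -2611114)
(2269089 + x) + (-472733 + 866214) = (2269089 - 2611114) + (-472733 + 866214) = -342025 + 393481 = 51456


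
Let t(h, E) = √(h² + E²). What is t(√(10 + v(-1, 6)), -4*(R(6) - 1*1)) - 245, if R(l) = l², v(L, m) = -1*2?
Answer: -245 + 2*√4902 ≈ -104.97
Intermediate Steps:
v(L, m) = -2
t(h, E) = √(E² + h²)
t(√(10 + v(-1, 6)), -4*(R(6) - 1*1)) - 245 = √((-4*(6² - 1*1))² + (√(10 - 2))²) - 245 = √((-4*(36 - 1))² + (√8)²) - 245 = √((-4*35)² + (2*√2)²) - 245 = √((-140)² + 8) - 245 = √(19600 + 8) - 245 = √19608 - 245 = 2*√4902 - 245 = -245 + 2*√4902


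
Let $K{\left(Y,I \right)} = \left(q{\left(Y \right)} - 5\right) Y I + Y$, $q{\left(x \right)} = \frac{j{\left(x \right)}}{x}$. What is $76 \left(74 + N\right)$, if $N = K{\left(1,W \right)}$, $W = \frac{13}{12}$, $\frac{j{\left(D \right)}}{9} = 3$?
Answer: $\frac{22534}{3} \approx 7511.3$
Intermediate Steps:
$j{\left(D \right)} = 27$ ($j{\left(D \right)} = 9 \cdot 3 = 27$)
$W = \frac{13}{12}$ ($W = 13 \cdot \frac{1}{12} = \frac{13}{12} \approx 1.0833$)
$q{\left(x \right)} = \frac{27}{x}$
$K{\left(Y,I \right)} = Y + I Y \left(-5 + \frac{27}{Y}\right)$ ($K{\left(Y,I \right)} = \left(\frac{27}{Y} - 5\right) Y I + Y = \left(-5 + \frac{27}{Y}\right) Y I + Y = Y \left(-5 + \frac{27}{Y}\right) I + Y = I Y \left(-5 + \frac{27}{Y}\right) + Y = Y + I Y \left(-5 + \frac{27}{Y}\right)$)
$N = \frac{149}{6}$ ($N = 27 \cdot \frac{13}{12} + 1 \left(1 - \frac{65}{12}\right) = \frac{117}{4} + 1 \left(1 - \frac{65}{12}\right) = \frac{117}{4} + 1 \left(- \frac{53}{12}\right) = \frac{117}{4} - \frac{53}{12} = \frac{149}{6} \approx 24.833$)
$76 \left(74 + N\right) = 76 \left(74 + \frac{149}{6}\right) = 76 \cdot \frac{593}{6} = \frac{22534}{3}$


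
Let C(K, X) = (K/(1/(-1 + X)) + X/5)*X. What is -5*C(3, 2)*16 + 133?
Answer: -411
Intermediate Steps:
C(K, X) = X*(X/5 + K*(-1 + X)) (C(K, X) = (K*(-1 + X) + X*(⅕))*X = (K*(-1 + X) + X/5)*X = (X/5 + K*(-1 + X))*X = X*(X/5 + K*(-1 + X)))
-5*C(3, 2)*16 + 133 = -2*(2 - 5*3 + 5*3*2)*16 + 133 = -2*(2 - 15 + 30)*16 + 133 = -2*17*16 + 133 = -5*34/5*16 + 133 = -34*16 + 133 = -544 + 133 = -411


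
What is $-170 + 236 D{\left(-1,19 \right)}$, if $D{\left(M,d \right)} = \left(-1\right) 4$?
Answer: $-1114$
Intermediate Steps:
$D{\left(M,d \right)} = -4$
$-170 + 236 D{\left(-1,19 \right)} = -170 + 236 \left(-4\right) = -170 - 944 = -1114$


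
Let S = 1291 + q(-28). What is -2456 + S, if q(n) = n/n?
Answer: -1164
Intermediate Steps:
q(n) = 1
S = 1292 (S = 1291 + 1 = 1292)
-2456 + S = -2456 + 1292 = -1164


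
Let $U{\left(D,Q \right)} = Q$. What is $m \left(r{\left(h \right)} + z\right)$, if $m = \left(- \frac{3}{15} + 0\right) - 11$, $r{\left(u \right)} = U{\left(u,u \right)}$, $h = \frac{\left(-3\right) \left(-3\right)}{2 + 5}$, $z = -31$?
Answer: $\frac{1664}{5} \approx 332.8$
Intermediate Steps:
$h = \frac{9}{7} \approx 1.2857$
$r{\left(u \right)} = u$
$m = - \frac{56}{5}$ ($m = \left(\left(-3\right) \frac{1}{15} + 0\right) - 11 = \left(- \frac{1}{5} + 0\right) - 11 = - \frac{1}{5} - 11 = - \frac{56}{5} \approx -11.2$)
$m \left(r{\left(h \right)} + z\right) = - \frac{56 \left(\frac{9}{7} - 31\right)}{5} = \left(- \frac{56}{5}\right) \left(- \frac{208}{7}\right) = \frac{1664}{5}$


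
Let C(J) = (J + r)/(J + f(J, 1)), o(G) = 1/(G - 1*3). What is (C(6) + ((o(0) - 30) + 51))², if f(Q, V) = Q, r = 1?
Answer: 7225/16 ≈ 451.56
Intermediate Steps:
o(G) = 1/(-3 + G) (o(G) = 1/(G - 3) = 1/(-3 + G))
C(J) = (1 + J)/(2*J) (C(J) = (J + 1)/(J + J) = (1 + J)/((2*J)) = (1 + J)*(1/(2*J)) = (1 + J)/(2*J))
(C(6) + ((o(0) - 30) + 51))² = ((½)*(1 + 6)/6 + ((1/(-3 + 0) - 30) + 51))² = ((½)*(⅙)*7 + ((1/(-3) - 30) + 51))² = (7/12 + ((-⅓ - 30) + 51))² = (7/12 + (-91/3 + 51))² = (7/12 + 62/3)² = (85/4)² = 7225/16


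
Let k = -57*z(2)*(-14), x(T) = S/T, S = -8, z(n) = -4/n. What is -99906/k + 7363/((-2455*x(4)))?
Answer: 20928742/326515 ≈ 64.097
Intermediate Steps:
x(T) = -8/T
k = -1596 (k = -(-228)/2*(-14) = -57*(-2)*(-14) = 114*(-14) = -1596)
-99906/k + 7363/((-2455*x(4))) = -99906/(-1596) + 7363/((-(-19640)/4)) = -99906*(-1/1596) + 7363/((-(-19640)/4)) = 16651/266 + 7363/((-2455*(-2))) = 16651/266 + 7363/4910 = 20928742/326515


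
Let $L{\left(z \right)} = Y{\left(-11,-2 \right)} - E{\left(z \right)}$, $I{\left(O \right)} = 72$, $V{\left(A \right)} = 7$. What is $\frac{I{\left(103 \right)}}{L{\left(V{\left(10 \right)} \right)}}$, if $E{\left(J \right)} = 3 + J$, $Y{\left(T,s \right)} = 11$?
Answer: $72$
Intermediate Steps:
$L{\left(z \right)} = 8 - z$ ($L{\left(z \right)} = 11 - \left(3 + z\right) = 8 - z$)
$\frac{I{\left(103 \right)}}{L{\left(V{\left(10 \right)} \right)}} = \frac{72}{8 - 7} = \frac{72}{1} = 72 \cdot 1 = 72$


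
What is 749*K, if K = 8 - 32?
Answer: -17976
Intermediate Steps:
K = -24
749*K = 749*(-24) = -17976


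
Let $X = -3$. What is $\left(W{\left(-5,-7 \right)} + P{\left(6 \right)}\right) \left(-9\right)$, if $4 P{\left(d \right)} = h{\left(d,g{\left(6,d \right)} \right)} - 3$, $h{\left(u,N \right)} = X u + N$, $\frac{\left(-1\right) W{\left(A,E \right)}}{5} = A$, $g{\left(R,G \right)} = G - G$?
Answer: $- \frac{711}{4} \approx -177.75$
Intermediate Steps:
$g{\left(R,G \right)} = 0$
$W{\left(A,E \right)} = - 5 A$
$h{\left(u,N \right)} = N - 3 u$ ($h{\left(u,N \right)} = - 3 u + N = N - 3 u$)
$P{\left(d \right)} = - \frac{3}{4} - \frac{3 d}{4}$ ($P{\left(d \right)} = \frac{\left(0 - 3 d\right) - 3}{4} = \frac{- 3 d - 3}{4} = \frac{-3 - 3 d}{4} = - \frac{3}{4} - \frac{3 d}{4}$)
$\left(W{\left(-5,-7 \right)} + P{\left(6 \right)}\right) \left(-9\right) = \left(\left(-5\right) \left(-5\right) - \frac{21}{4}\right) \left(-9\right) = \left(25 - \frac{21}{4}\right) \left(-9\right) = \frac{79}{4} \left(-9\right) = - \frac{711}{4}$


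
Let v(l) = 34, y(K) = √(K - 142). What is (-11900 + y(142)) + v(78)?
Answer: -11866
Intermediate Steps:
y(K) = √(-142 + K)
(-11900 + y(142)) + v(78) = (-11900 + √(-142 + 142)) + 34 = (-11900 + √0) + 34 = (-11900 + 0) + 34 = -11900 + 34 = -11866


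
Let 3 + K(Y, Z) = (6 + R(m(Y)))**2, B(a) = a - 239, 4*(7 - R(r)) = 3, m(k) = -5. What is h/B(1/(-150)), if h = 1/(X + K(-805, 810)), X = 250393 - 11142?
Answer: -2400/137322559019 ≈ -1.7477e-8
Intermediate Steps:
R(r) = 25/4 (R(r) = 7 - 1/4*3 = 7 - 3/4 = 25/4)
B(a) = -239 + a
X = 239251
K(Y, Z) = 2353/16 (K(Y, Z) = -3 + (6 + 25/4)**2 = -3 + (49/4)**2 = -3 + 2401/16 = 2353/16)
h = 16/3830369 (h = 1/(239251 + 2353/16) = 1/(3830369/16) = 16/3830369 ≈ 4.1771e-6)
h/B(1/(-150)) = 16/(3830369*(-239 + 1/(-150))) = 16/(3830369*(-239 - 1/150)) = 16/(3830369*(-35851/150)) = (16/3830369)*(-150/35851) = -2400/137322559019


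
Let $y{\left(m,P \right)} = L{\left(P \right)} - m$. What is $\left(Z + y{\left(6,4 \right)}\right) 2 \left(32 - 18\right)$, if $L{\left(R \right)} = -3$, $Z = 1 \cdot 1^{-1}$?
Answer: $-224$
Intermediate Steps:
$Z = 1$ ($Z = 1 \cdot 1 = 1$)
$y{\left(m,P \right)} = -3 - m$
$\left(Z + y{\left(6,4 \right)}\right) 2 \left(32 - 18\right) = \left(1 - 9\right) 2 \left(32 - 18\right) = \left(1 - 9\right) 2 \cdot 14 = \left(-8\right) 2 \cdot 14 = \left(-16\right) 14 = -224$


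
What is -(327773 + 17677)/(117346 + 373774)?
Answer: -4935/7016 ≈ -0.70339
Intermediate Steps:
-(327773 + 17677)/(117346 + 373774) = -345450/491120 = -1*4935/7016 = -4935/7016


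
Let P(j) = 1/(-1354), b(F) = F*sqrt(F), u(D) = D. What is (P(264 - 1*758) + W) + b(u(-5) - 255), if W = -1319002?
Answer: -1785928709/1354 - 520*I*sqrt(65) ≈ -1.319e+6 - 4192.4*I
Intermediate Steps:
b(F) = F**(3/2)
P(j) = -1/1354
(P(264 - 1*758) + W) + b(u(-5) - 255) = (-1/1354 - 1319002) + (-5 - 255)**(3/2) = -1785928709/1354 + (-260)**(3/2) = -1785928709/1354 - 520*I*sqrt(65)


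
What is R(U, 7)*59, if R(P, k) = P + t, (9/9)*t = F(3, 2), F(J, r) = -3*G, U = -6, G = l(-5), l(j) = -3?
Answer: 177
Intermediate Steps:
G = -3
F(J, r) = 9 (F(J, r) = -3*(-3) = 9)
t = 9
R(P, k) = 9 + P (R(P, k) = P + 9 = 9 + P)
R(U, 7)*59 = (9 - 6)*59 = 3*59 = 177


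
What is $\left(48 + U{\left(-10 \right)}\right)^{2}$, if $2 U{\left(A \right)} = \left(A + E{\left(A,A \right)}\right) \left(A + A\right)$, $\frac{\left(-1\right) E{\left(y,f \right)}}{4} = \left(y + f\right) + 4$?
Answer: $242064$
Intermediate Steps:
$E{\left(y,f \right)} = -16 - 4 f - 4 y$ ($E{\left(y,f \right)} = - 4 \left(\left(y + f\right) + 4\right) = - 4 \left(\left(f + y\right) + 4\right) = - 4 \left(4 + f + y\right) = -16 - 4 f - 4 y$)
$U{\left(A \right)} = A \left(-16 - 7 A\right)$ ($U{\left(A \right)} = \frac{\left(A - \left(16 + 8 A\right)\right) \left(A + A\right)}{2} = \frac{\left(A - \left(16 + 8 A\right)\right) 2 A}{2} = \frac{\left(-16 - 7 A\right) 2 A}{2} = \frac{2 A \left(-16 - 7 A\right)}{2} = A \left(-16 - 7 A\right)$)
$\left(48 + U{\left(-10 \right)}\right)^{2} = \left(48 - - 10 \left(16 + 7 \left(-10\right)\right)\right)^{2} = \left(48 - - 10 \left(16 - 70\right)\right)^{2} = \left(48 - \left(-10\right) \left(-54\right)\right)^{2} = \left(48 - 540\right)^{2} = \left(-492\right)^{2} = 242064$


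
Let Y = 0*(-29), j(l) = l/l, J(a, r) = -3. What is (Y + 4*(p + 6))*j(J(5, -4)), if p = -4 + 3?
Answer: 20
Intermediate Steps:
p = -1
j(l) = 1
Y = 0
(Y + 4*(p + 6))*j(J(5, -4)) = (0 + 4*(-1 + 6))*1 = (0 + 4*5)*1 = (0 + 20)*1 = 20*1 = 20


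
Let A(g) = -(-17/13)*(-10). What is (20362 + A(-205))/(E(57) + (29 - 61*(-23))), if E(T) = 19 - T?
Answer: 132268/9061 ≈ 14.598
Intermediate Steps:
A(g) = -170/13 (A(g) = -(-17*1/13)*(-10) = -(-17)*(-10)/13 = -1*170/13 = -170/13)
(20362 + A(-205))/(E(57) + (29 - 61*(-23))) = (20362 - 170/13)/((19 - 1*57) + (29 - 61*(-23))) = 264536/(13*((19 - 57) + (29 + 1403))) = 264536/(13*(-38 + 1432)) = (264536/13)/1394 = (264536/13)*(1/1394) = 132268/9061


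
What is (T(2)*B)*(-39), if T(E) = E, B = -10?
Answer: 780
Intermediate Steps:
(T(2)*B)*(-39) = (2*(-10))*(-39) = -20*(-39) = 780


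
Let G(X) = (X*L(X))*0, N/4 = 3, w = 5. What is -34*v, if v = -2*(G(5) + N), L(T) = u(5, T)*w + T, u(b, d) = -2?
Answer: 816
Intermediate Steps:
L(T) = -10 + T (L(T) = -2*5 + T = -10 + T)
N = 12 (N = 4*3 = 12)
G(X) = 0 (G(X) = (X*(-10 + X))*0 = 0)
v = -24 (v = -2*(0 + 12) = -2*12 = -24)
-34*v = -34*(-24) = 816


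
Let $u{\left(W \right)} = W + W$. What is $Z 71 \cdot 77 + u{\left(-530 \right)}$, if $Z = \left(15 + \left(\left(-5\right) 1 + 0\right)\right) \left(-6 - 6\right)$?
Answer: $-657100$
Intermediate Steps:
$Z = -120$ ($Z = \left(15 + \left(-5 + 0\right)\right) \left(-12\right) = \left(15 - 5\right) \left(-12\right) = 10 \left(-12\right) = -120$)
$u{\left(W \right)} = 2 W$
$Z 71 \cdot 77 + u{\left(-530 \right)} = \left(-120\right) 71 \cdot 77 + 2 \left(-530\right) = \left(-8520\right) 77 - 1060 = -656040 - 1060 = -657100$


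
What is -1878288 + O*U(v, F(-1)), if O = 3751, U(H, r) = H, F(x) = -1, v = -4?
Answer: -1893292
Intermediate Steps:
-1878288 + O*U(v, F(-1)) = -1878288 + 3751*(-4) = -1878288 - 15004 = -1893292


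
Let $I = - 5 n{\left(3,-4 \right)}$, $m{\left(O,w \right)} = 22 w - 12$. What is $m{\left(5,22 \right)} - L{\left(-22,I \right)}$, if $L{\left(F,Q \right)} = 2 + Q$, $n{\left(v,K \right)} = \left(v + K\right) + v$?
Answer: $480$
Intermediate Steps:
$m{\left(O,w \right)} = -12 + 22 w$
$n{\left(v,K \right)} = K + 2 v$ ($n{\left(v,K \right)} = \left(K + v\right) + v = K + 2 v$)
$I = -10$ ($I = - 5 \left(-4 + 2 \cdot 3\right) = - 5 \left(-4 + 6\right) = \left(-5\right) 2 = -10$)
$m{\left(5,22 \right)} - L{\left(-22,I \right)} = \left(-12 + 22 \cdot 22\right) - \left(2 - 10\right) = \left(-12 + 484\right) - -8 = 472 + 8 = 480$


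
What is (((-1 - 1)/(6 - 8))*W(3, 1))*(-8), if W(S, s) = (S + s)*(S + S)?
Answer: -192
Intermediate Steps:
W(S, s) = 2*S*(S + s) (W(S, s) = (S + s)*(2*S) = 2*S*(S + s))
(((-1 - 1)/(6 - 8))*W(3, 1))*(-8) = (((-1 - 1)/(6 - 8))*(2*3*(3 + 1)))*(-8) = ((-2/(-2))*(2*3*4))*(-8) = (-2*(-½)*24)*(-8) = (1*24)*(-8) = 24*(-8) = -192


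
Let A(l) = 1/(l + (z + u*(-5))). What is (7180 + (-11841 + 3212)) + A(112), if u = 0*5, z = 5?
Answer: -169532/117 ≈ -1449.0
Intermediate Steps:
u = 0
A(l) = 1/(5 + l) (A(l) = 1/(l + (5 + 0*(-5))) = 1/(l + (5 + 0)) = 1/(l + 5) = 1/(5 + l))
(7180 + (-11841 + 3212)) + A(112) = (7180 + (-11841 + 3212)) + 1/(5 + 112) = (7180 - 8629) + 1/117 = -1449 + 1/117 = -169532/117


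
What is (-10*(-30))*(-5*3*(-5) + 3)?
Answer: 23400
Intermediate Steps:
(-10*(-30))*(-5*3*(-5) + 3) = 300*(-15*(-5) + 3) = 300*(75 + 3) = 300*78 = 23400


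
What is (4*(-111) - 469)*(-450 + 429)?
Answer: 19173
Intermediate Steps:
(4*(-111) - 469)*(-450 + 429) = (-444 - 469)*(-21) = -913*(-21) = 19173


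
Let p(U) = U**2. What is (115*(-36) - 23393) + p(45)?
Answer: -25508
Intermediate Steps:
(115*(-36) - 23393) + p(45) = (115*(-36) - 23393) + 45**2 = (-4140 - 23393) + 2025 = -27533 + 2025 = -25508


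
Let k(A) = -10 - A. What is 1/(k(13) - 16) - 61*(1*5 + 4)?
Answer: -21412/39 ≈ -549.03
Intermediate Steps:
1/(k(13) - 16) - 61*(1*5 + 4) = 1/((-10 - 1*13) - 16) - 61*(1*5 + 4) = 1/((-10 - 13) - 16) - 61*(5 + 4) = 1/(-23 - 16) - 61*9 = 1/(-39) - 549 = -1/39 - 549 = -21412/39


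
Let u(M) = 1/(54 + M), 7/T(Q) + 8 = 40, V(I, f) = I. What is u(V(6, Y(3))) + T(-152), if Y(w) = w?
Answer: 113/480 ≈ 0.23542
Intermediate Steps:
T(Q) = 7/32 (T(Q) = 7/(-8 + 40) = 7/32)
u(V(6, Y(3))) + T(-152) = 1/(54 + 6) + 7/32 = 1/60 + 7/32 = 113/480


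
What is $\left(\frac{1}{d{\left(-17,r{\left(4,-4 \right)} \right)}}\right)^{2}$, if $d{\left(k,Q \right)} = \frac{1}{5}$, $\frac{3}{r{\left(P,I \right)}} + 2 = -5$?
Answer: $25$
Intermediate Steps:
$r{\left(P,I \right)} = - \frac{3}{7}$ ($r{\left(P,I \right)} = \frac{3}{-2 - 5} = \frac{3}{-7} = 3 \left(- \frac{1}{7}\right) = - \frac{3}{7}$)
$d{\left(k,Q \right)} = \frac{1}{5}$
$\left(\frac{1}{d{\left(-17,r{\left(4,-4 \right)} \right)}}\right)^{2} = \left(\frac{1}{\frac{1}{5}}\right)^{2} = 5^{2} = 25$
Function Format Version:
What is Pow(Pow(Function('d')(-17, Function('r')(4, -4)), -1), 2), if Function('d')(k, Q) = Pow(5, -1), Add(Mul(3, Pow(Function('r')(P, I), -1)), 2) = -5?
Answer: 25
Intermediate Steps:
Function('r')(P, I) = Rational(-3, 7) (Function('r')(P, I) = Mul(3, Pow(Add(-2, -5), -1)) = Mul(3, Pow(-7, -1)) = Mul(3, Rational(-1, 7)) = Rational(-3, 7))
Function('d')(k, Q) = Rational(1, 5)
Pow(Pow(Function('d')(-17, Function('r')(4, -4)), -1), 2) = Pow(Pow(Rational(1, 5), -1), 2) = Pow(5, 2) = 25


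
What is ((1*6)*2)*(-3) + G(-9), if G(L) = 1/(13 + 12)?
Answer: -899/25 ≈ -35.960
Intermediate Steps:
G(L) = 1/25
((1*6)*2)*(-3) + G(-9) = ((1*6)*2)*(-3) + 1/25 = (6*2)*(-3) + 1/25 = 12*(-3) + 1/25 = -36 + 1/25 = -899/25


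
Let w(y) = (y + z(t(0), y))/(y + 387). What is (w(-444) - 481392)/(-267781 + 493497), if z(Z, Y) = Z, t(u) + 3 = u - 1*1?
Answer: -6859724/3216453 ≈ -2.1327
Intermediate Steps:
t(u) = -4 + u (t(u) = -3 + (u - 1*1) = -3 + (u - 1) = -3 + (-1 + u) = -4 + u)
w(y) = (-4 + y)/(387 + y) (w(y) = (y + (-4 + 0))/(y + 387) = (y - 4)/(387 + y) = (-4 + y)/(387 + y))
(w(-444) - 481392)/(-267781 + 493497) = ((-4 - 444)/(387 - 444) - 481392)/(-267781 + 493497) = (-448/(-57) - 481392)/225716 = (-1/57*(-448) - 481392)*(1/225716) = (448/57 - 481392)*(1/225716) = -27438896/57*1/225716 = -6859724/3216453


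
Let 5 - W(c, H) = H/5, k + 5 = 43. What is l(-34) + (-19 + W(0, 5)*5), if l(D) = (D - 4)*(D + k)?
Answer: -151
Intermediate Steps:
k = 38 (k = -5 + 43 = 38)
W(c, H) = 5 - H/5
l(D) = (-4 + D)*(38 + D) (l(D) = (D - 4)*(D + 38) = (-4 + D)*(38 + D))
l(-34) + (-19 + W(0, 5)*5) = (-152 + (-34)² + 34*(-34)) + (-19 + (5 - ⅕*5)*5) = (-152 + 1156 - 1156) + (-19 + (5 - 1)*5) = -152 + (-19 + 4*5) = -152 + (-19 + 20) = -152 + 1 = -151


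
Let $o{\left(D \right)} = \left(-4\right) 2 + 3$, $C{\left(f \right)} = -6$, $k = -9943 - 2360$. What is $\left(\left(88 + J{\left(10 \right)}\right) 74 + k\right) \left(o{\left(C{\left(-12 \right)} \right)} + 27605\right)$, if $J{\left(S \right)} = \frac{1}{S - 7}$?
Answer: $-159150800$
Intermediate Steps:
$k = -12303$ ($k = -9943 - 2360 = -12303$)
$J{\left(S \right)} = \frac{1}{-7 + S}$
$o{\left(D \right)} = -5$ ($o{\left(D \right)} = -8 + 3 = -5$)
$\left(\left(88 + J{\left(10 \right)}\right) 74 + k\right) \left(o{\left(C{\left(-12 \right)} \right)} + 27605\right) = \left(\left(88 + \frac{1}{-7 + 10}\right) 74 - 12303\right) \left(-5 + 27605\right) = \left(\left(88 + \frac{1}{3}\right) 74 - 12303\right) 27600 = \left(\frac{265}{3} \cdot 74 - 12303\right) 27600 = \left(\frac{19610}{3} - 12303\right) 27600 = \left(- \frac{17299}{3}\right) 27600 = -159150800$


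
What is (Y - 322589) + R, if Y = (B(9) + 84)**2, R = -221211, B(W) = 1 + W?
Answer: -534964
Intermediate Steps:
Y = 8836 (Y = ((1 + 9) + 84)**2 = (10 + 84)**2 = 94**2 = 8836)
(Y - 322589) + R = (8836 - 322589) - 221211 = -313753 - 221211 = -534964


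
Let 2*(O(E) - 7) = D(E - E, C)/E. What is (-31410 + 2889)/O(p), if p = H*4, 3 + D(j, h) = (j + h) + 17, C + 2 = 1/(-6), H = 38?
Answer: -52022304/12839 ≈ -4051.9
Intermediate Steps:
C = -13/6 (C = -2 + 1/(-6) = -2 - ⅙ = -13/6 ≈ -2.1667)
D(j, h) = 14 + h + j (D(j, h) = -3 + ((j + h) + 17) = -3 + ((h + j) + 17) = -3 + (17 + h + j) = 14 + h + j)
p = 152 (p = 38*4 = 152)
O(E) = 7 + 71/(12*E) (O(E) = 7 + ((14 - 13/6 + (E - E))/E)/2 = 7 + ((14 - 13/6 + 0)/E)/2 = 7 + (71/(6*E))/2 = 7 + 71/(12*E))
(-31410 + 2889)/O(p) = (-31410 + 2889)/(7 + (71/12)/152) = -28521/(7 + (71/12)*(1/152)) = -28521/(7 + 71/1824) = -28521/12839/1824 = -28521*1824/12839 = -52022304/12839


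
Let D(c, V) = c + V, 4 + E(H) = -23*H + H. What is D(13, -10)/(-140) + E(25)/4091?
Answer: -89833/572740 ≈ -0.15685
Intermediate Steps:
E(H) = -4 - 22*H (E(H) = -4 + (-23*H + H) = -4 - 22*H)
D(c, V) = V + c
D(13, -10)/(-140) + E(25)/4091 = (-10 + 13)/(-140) + (-4 - 22*25)/4091 = 3*(-1/140) + (-4 - 550)*(1/4091) = -3/140 - 554*1/4091 = -3/140 - 554/4091 = -89833/572740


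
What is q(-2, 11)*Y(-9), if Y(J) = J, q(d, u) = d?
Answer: 18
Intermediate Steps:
q(-2, 11)*Y(-9) = -2*(-9) = 18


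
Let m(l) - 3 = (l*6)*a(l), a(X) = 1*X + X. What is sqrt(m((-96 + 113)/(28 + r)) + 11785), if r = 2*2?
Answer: sqrt(3018595)/16 ≈ 108.59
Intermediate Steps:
r = 4
a(X) = 2*X (a(X) = X + X = 2*X)
m(l) = 3 + 12*l**2 (m(l) = 3 + (l*6)*(2*l) = 3 + (6*l)*(2*l) = 3 + 12*l**2)
sqrt(m((-96 + 113)/(28 + r)) + 11785) = sqrt((3 + 12*((-96 + 113)/(28 + 4))**2) + 11785) = sqrt((3 + 12*(17/32)**2) + 11785) = sqrt((3 + 12*(289/1024)) + 11785) = sqrt((3 + 867/256) + 11785) = sqrt(1635/256 + 11785) = sqrt(3018595/256) = sqrt(3018595)/16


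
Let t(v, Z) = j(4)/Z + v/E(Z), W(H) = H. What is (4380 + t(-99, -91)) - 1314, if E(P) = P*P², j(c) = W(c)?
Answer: 2310415661/753571 ≈ 3066.0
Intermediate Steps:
j(c) = c
E(P) = P³
t(v, Z) = 4/Z + v/Z³ (t(v, Z) = 4/Z + v/(Z³) = 4/Z + v/Z³)
(4380 + t(-99, -91)) - 1314 = (4380 + (4/(-91) - 99/(-91)³)) - 1314 = (4380 + (4*(-1/91) - 99*(-1/753571))) - 1314 = (4380 + (-4/91 + 99/753571)) - 1314 = (4380 - 33025/753571) - 1314 = 3300607955/753571 - 1314 = 2310415661/753571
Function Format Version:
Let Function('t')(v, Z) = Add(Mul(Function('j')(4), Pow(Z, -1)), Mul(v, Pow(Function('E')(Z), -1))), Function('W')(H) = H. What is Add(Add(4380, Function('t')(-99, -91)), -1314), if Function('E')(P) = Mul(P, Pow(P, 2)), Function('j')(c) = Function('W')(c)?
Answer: Rational(2310415661, 753571) ≈ 3066.0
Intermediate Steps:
Function('j')(c) = c
Function('E')(P) = Pow(P, 3)
Function('t')(v, Z) = Add(Mul(4, Pow(Z, -1)), Mul(v, Pow(Z, -3))) (Function('t')(v, Z) = Add(Mul(4, Pow(Z, -1)), Mul(v, Pow(Pow(Z, 3), -1))) = Add(Mul(4, Pow(Z, -1)), Mul(v, Pow(Z, -3))))
Add(Add(4380, Function('t')(-99, -91)), -1314) = Add(Add(4380, Add(Mul(4, Pow(-91, -1)), Mul(-99, Pow(-91, -3)))), -1314) = Add(Add(4380, Add(Mul(4, Rational(-1, 91)), Mul(-99, Rational(-1, 753571)))), -1314) = Add(Add(4380, Add(Rational(-4, 91), Rational(99, 753571))), -1314) = Add(Add(4380, Rational(-33025, 753571)), -1314) = Add(Rational(3300607955, 753571), -1314) = Rational(2310415661, 753571)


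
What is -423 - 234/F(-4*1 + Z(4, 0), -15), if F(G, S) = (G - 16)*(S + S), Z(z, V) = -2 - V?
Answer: -46569/110 ≈ -423.35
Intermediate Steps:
F(G, S) = 2*S*(-16 + G) (F(G, S) = (-16 + G)*(2*S) = 2*S*(-16 + G))
-423 - 234/F(-4*1 + Z(4, 0), -15) = -423 - 234*(-1/(30*(-16 + (-4*1 + (-2 - 1*0))))) = -423 - 234*(-1/(30*(-16 + (-4 + (-2 + 0))))) = -423 - 234*(-1/(30*(-16 + (-4 - 2)))) = -423 - 234*(-1/(30*(-16 - 6))) = -423 - 234/(2*(-15)*(-22)) = -423 - 234/660 = -423 - 234*1/660 = -423 - 39/110 = -46569/110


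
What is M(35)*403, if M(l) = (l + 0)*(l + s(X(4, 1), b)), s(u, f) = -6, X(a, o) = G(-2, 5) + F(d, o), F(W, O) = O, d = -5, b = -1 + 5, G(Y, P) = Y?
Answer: 409045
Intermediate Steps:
b = 4
X(a, o) = -2 + o
M(l) = l*(-6 + l) (M(l) = (l + 0)*(l - 6) = l*(-6 + l))
M(35)*403 = (35*(-6 + 35))*403 = (35*29)*403 = 1015*403 = 409045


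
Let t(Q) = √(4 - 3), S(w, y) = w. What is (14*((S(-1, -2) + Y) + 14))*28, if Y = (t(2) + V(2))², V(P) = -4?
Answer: 8624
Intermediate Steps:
t(Q) = 1 (t(Q) = √1 = 1)
Y = 9 (Y = (1 - 4)² = (-3)² = 9)
(14*((S(-1, -2) + Y) + 14))*28 = (14*((-1 + 9) + 14))*28 = (14*(8 + 14))*28 = (14*22)*28 = 308*28 = 8624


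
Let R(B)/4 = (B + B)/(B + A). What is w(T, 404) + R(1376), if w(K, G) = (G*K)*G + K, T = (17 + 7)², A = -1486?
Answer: 5170709056/55 ≈ 9.4013e+7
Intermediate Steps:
T = 576 (T = 24² = 576)
R(B) = 8*B/(-1486 + B) (R(B) = 4*((B + B)/(B - 1486)) = 4*((2*B)/(-1486 + B)) = 4*(2*B/(-1486 + B)) = 8*B/(-1486 + B))
w(K, G) = K + K*G² (w(K, G) = K*G² + K = K + K*G²)
w(T, 404) + R(1376) = 576*(1 + 404²) + 8*1376/(-1486 + 1376) = 576*(1 + 163216) + 8*1376/(-110) = 576*163217 + 8*1376*(-1/110) = 94012992 - 5504/55 = 5170709056/55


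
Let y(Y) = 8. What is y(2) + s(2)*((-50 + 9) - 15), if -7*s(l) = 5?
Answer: 48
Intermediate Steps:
s(l) = -5/7 (s(l) = -⅐*5 = -5/7)
y(2) + s(2)*((-50 + 9) - 15) = 8 - 5*((-50 + 9) - 15)/7 = 8 - 5*(-41 - 15)/7 = 8 - 5/7*(-56) = 8 + 40 = 48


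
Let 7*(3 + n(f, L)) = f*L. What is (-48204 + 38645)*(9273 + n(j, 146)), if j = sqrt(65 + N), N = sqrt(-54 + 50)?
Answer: -88611930 - 1395614*sqrt(65 + 2*I)/7 ≈ -9.022e+7 - 24726.0*I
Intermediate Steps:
N = 2*I (N = sqrt(-4) = 2*I ≈ 2.0*I)
j = sqrt(65 + 2*I) ≈ 8.0632 + 0.124*I
n(f, L) = -3 + L*f/7 (n(f, L) = -3 + (f*L)/7 = -3 + (L*f)/7 = -3 + L*f/7)
(-48204 + 38645)*(9273 + n(j, 146)) = (-48204 + 38645)*(9273 + (-3 + (1/7)*146*sqrt(65 + 2*I))) = -9559*(9273 + (-3 + 146*sqrt(65 + 2*I)/7)) = -9559*(9270 + 146*sqrt(65 + 2*I)/7) = -88611930 - 1395614*sqrt(65 + 2*I)/7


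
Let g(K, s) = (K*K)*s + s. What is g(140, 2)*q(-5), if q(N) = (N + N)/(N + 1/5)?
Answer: 490025/6 ≈ 81671.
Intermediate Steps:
q(N) = 2*N/(1/5 + N) (q(N) = (2*N)/(N + 1/5) = (2*N)/(1/5 + N) = 2*N/(1/5 + N))
g(K, s) = s + s*K**2 (g(K, s) = K**2*s + s = s*K**2 + s = s + s*K**2)
g(140, 2)*q(-5) = (2*(1 + 140**2))*(10*(-5)/(1 + 5*(-5))) = (2*(1 + 19600))*(10*(-5)/(1 - 25)) = (2*19601)*(10*(-5)/(-24)) = 39202*(10*(-5)*(-1/24)) = 39202*(25/12) = 490025/6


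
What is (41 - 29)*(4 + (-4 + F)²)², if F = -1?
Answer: 10092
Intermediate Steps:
(41 - 29)*(4 + (-4 + F)²)² = (41 - 29)*(4 + (-4 - 1)²)² = 12*(4 + (-5)²)² = 12*(4 + 25)² = 12*29² = 12*841 = 10092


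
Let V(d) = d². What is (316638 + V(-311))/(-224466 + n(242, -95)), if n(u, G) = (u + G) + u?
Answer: -413359/224077 ≈ -1.8447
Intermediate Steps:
n(u, G) = G + 2*u (n(u, G) = (G + u) + u = G + 2*u)
(316638 + V(-311))/(-224466 + n(242, -95)) = (316638 + (-311)²)/(-224466 + (-95 + 2*242)) = (316638 + 96721)/(-224466 + (-95 + 484)) = 413359/(-224466 + 389) = 413359/(-224077) = 413359*(-1/224077) = -413359/224077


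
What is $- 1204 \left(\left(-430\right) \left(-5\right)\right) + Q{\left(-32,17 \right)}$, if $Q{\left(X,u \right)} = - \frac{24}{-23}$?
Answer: $- \frac{59537776}{23} \approx -2.5886 \cdot 10^{6}$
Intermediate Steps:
$Q{\left(X,u \right)} = \frac{24}{23}$ ($Q{\left(X,u \right)} = \left(-24\right) \left(- \frac{1}{23}\right) = \frac{24}{23}$)
$- 1204 \left(\left(-430\right) \left(-5\right)\right) + Q{\left(-32,17 \right)} = - 1204 \left(\left(-430\right) \left(-5\right)\right) + \frac{24}{23} = \left(-1204\right) 2150 + \frac{24}{23} = -2588600 + \frac{24}{23} = - \frac{59537776}{23}$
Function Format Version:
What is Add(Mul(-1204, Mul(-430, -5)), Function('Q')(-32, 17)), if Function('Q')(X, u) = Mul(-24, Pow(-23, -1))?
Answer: Rational(-59537776, 23) ≈ -2.5886e+6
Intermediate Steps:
Function('Q')(X, u) = Rational(24, 23) (Function('Q')(X, u) = Mul(-24, Rational(-1, 23)) = Rational(24, 23))
Add(Mul(-1204, Mul(-430, -5)), Function('Q')(-32, 17)) = Add(Mul(-1204, Mul(-430, -5)), Rational(24, 23)) = Add(Mul(-1204, 2150), Rational(24, 23)) = Add(-2588600, Rational(24, 23)) = Rational(-59537776, 23)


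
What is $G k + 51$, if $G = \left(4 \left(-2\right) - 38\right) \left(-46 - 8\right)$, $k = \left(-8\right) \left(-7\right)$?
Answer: $139155$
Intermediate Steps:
$k = 56$
$G = 2484$ ($G = \left(-8 - 38\right) \left(-54\right) = \left(-46\right) \left(-54\right) = 2484$)
$G k + 51 = 2484 \cdot 56 + 51 = 139104 + 51 = 139155$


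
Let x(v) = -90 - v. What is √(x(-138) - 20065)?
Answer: I*√20017 ≈ 141.48*I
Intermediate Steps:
√(x(-138) - 20065) = √((-90 - 1*(-138)) - 20065) = √((-90 + 138) - 20065) = √(48 - 20065) = √(-20017) = I*√20017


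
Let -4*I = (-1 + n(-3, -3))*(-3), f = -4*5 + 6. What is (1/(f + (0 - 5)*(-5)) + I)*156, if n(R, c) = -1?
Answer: -2418/11 ≈ -219.82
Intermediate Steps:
f = -14 (f = -20 + 6 = -14)
I = -3/2 (I = -(-1 - 1)*(-3)/4 = -(-1)*(-3)/2 = -¼*6 = -3/2 ≈ -1.5000)
(1/(f + (0 - 5)*(-5)) + I)*156 = (1/(-14 + (0 - 5)*(-5)) - 3/2)*156 = (1/(-14 - 5*(-5)) - 3/2)*156 = (1/(-14 + 25) - 3/2)*156 = (1/11 - 3/2)*156 = -31/22*156 = -2418/11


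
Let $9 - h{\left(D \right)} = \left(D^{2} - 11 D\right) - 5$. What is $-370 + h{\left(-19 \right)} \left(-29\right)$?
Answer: $15754$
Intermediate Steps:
$h{\left(D \right)} = 14 - D^{2} + 11 D$ ($h{\left(D \right)} = 9 - \left(\left(D^{2} - 11 D\right) - 5\right) = 9 - \left(-5 + D^{2} - 11 D\right) = 9 + \left(5 - D^{2} + 11 D\right) = 14 - D^{2} + 11 D$)
$-370 + h{\left(-19 \right)} \left(-29\right) = -370 + \left(14 - \left(-19\right)^{2} + 11 \left(-19\right)\right) \left(-29\right) = -370 + \left(14 - 361 - 209\right) \left(-29\right) = -370 - -16124 = -370 + 16124 = 15754$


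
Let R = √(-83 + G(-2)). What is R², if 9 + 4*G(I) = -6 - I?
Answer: -345/4 ≈ -86.250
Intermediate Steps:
G(I) = -15/4 - I/4 (G(I) = -9/4 + (-6 - I)/4 = -9/4 + (-3/2 - I/4) = -15/4 - I/4)
R = I*√345/2 (R = √(-83 + (-15/4 - ¼*(-2))) = √(-83 + (-15/4 + ½)) = √(-83 - 13/4) = √(-345/4) = I*√345/2 ≈ 9.2871*I)
R² = (I*√345/2)² = -345/4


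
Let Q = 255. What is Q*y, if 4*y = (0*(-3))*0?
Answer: 0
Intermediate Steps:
y = 0 (y = ((0*(-3))*0)/4 = (0*0)/4 = (¼)*0 = 0)
Q*y = 255*0 = 0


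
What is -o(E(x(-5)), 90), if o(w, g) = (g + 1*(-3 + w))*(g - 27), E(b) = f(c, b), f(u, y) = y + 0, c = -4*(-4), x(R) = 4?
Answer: -5733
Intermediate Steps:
c = 16
f(u, y) = y
E(b) = b
o(w, g) = (-27 + g)*(-3 + g + w) (o(w, g) = (g + (-3 + w))*(-27 + g) = (-3 + g + w)*(-27 + g) = (-27 + g)*(-3 + g + w))
-o(E(x(-5)), 90) = -(81 + 90**2 - 30*90 - 27*4 + 90*4) = -(81 + 8100 - 2700 - 108 + 360) = -1*5733 = -5733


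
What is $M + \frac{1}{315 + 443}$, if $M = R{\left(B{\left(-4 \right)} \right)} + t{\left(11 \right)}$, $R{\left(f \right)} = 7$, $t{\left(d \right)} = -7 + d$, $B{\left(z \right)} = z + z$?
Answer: $\frac{8339}{758} \approx 11.001$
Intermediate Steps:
$B{\left(z \right)} = 2 z$
$M = 11$ ($M = 7 + \left(-7 + 11\right) = 7 + 4 = 11$)
$M + \frac{1}{315 + 443} = 11 + \frac{1}{315 + 443} = 11 + \frac{1}{758} = \frac{8339}{758}$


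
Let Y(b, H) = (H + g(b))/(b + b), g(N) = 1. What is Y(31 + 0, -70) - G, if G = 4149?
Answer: -257307/62 ≈ -4150.1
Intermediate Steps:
Y(b, H) = (1 + H)/(2*b) (Y(b, H) = (H + 1)/(b + b) = (1 + H)/((2*b)) = (1 + H)*(1/(2*b)) = (1 + H)/(2*b))
Y(31 + 0, -70) - G = (1 - 70)/(2*(31 + 0)) - 1*4149 = (½)*(-69)/31 - 4149 = (½)*(1/31)*(-69) - 4149 = -69/62 - 4149 = -257307/62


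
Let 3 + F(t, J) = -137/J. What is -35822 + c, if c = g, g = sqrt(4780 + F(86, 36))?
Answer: -35822 + sqrt(171835)/6 ≈ -35753.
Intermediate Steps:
F(t, J) = -3 - 137/J
g = sqrt(171835)/6 (g = sqrt(4780 + (-3 - 137/36)) = sqrt(4780 - 245/36) = sqrt(171835/36) = sqrt(171835)/6 ≈ 69.088)
c = sqrt(171835)/6 ≈ 69.088
-35822 + c = -35822 + sqrt(171835)/6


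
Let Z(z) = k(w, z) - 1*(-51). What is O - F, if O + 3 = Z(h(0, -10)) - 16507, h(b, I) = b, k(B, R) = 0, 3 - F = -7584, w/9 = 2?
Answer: -24046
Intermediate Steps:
w = 18 (w = 9*2 = 18)
F = 7587 (F = 3 - 1*(-7584) = 3 + 7584 = 7587)
Z(z) = 51 (Z(z) = 0 - 1*(-51) = 0 + 51 = 51)
O = -16459 (O = -3 + (51 - 16507) = -3 - 16456 = -16459)
O - F = -16459 - 1*7587 = -16459 - 7587 = -24046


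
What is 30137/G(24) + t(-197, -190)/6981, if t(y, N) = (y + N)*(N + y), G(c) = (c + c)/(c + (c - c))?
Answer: 70228645/4654 ≈ 15090.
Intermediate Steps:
G(c) = 2 (G(c) = (2*c)/(c + 0) = (2*c)/c = 2)
t(y, N) = (N + y)² (t(y, N) = (N + y)*(N + y) = (N + y)²)
30137/G(24) + t(-197, -190)/6981 = 30137/2 + (-190 - 197)²/6981 = 30137*(½) + (-387)²*(1/6981) = 30137/2 + 149769*(1/6981) = 30137/2 + 49923/2327 = 70228645/4654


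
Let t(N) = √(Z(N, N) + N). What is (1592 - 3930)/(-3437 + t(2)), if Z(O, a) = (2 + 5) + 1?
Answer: 8035706/11812959 + 2338*√10/11812959 ≈ 0.68087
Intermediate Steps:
Z(O, a) = 8 (Z(O, a) = 7 + 1 = 8)
t(N) = √(8 + N)
(1592 - 3930)/(-3437 + t(2)) = (1592 - 3930)/(-3437 + √(8 + 2)) = -2338/(-3437 + √10)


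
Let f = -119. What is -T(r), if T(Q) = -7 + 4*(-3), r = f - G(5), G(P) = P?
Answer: 19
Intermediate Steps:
r = -124 (r = -119 - 1*5 = -119 - 5 = -124)
T(Q) = -19 (T(Q) = -7 - 12 = -19)
-T(r) = -1*(-19) = 19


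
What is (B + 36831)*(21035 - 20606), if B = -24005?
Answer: 5502354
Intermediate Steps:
(B + 36831)*(21035 - 20606) = (-24005 + 36831)*(21035 - 20606) = 12826*429 = 5502354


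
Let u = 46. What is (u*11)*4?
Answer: 2024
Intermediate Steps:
(u*11)*4 = (46*11)*4 = 506*4 = 2024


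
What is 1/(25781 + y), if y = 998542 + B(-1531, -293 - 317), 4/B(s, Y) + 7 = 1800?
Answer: 1793/1836611143 ≈ 9.7626e-7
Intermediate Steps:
B(s, Y) = 4/1793 (B(s, Y) = 4/(-7 + 1800) = 4/1793)
y = 1790385810/1793 (y = 998542 + 4/1793 = 1790385810/1793 ≈ 9.9854e+5)
1/(25781 + y) = 1/(25781 + 1790385810/1793) = 1/(1836611143/1793) = 1793/1836611143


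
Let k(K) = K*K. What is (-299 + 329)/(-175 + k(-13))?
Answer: -5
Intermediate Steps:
k(K) = K²
(-299 + 329)/(-175 + k(-13)) = (-299 + 329)/(-175 + (-13)²) = 30/(-175 + 169) = 30/(-6) = 30*(-⅙) = -5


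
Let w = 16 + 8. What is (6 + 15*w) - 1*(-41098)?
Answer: 41464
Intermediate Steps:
w = 24
(6 + 15*w) - 1*(-41098) = (6 + 15*24) - 1*(-41098) = (6 + 360) + 41098 = 366 + 41098 = 41464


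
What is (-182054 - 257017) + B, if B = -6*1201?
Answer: -446277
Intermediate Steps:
B = -7206
(-182054 - 257017) + B = (-182054 - 257017) - 7206 = -439071 - 7206 = -446277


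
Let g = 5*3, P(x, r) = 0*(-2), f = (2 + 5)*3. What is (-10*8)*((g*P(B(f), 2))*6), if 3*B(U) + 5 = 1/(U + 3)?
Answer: 0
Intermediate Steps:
f = 21 (f = 7*3 = 21)
B(U) = -5/3 + 1/(3*(3 + U)) (B(U) = -5/3 + 1/(3*(U + 3)) = -5/3 + 1/(3*(3 + U)))
P(x, r) = 0
g = 15
(-10*8)*((g*P(B(f), 2))*6) = (-10*8)*((15*0)*6) = -0*6 = -80*0 = 0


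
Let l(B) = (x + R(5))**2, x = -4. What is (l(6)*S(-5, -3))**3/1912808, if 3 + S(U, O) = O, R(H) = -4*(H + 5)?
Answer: -195920474112/239101 ≈ -8.1941e+5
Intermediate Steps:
R(H) = -20 - 4*H (R(H) = -4*(5 + H) = -20 - 4*H)
S(U, O) = -3 + O
l(B) = 1936 (l(B) = (-4 + (-20 - 4*5))**2 = (-4 + (-20 - 20))**2 = (-4 - 40)**2 = (-44)**2 = 1936)
(l(6)*S(-5, -3))**3/1912808 = (1936*(-3 - 3))**3/1912808 = (1936*(-6))**3*(1/1912808) = (-11616)**3*(1/1912808) = -1567363792896*1/1912808 = -195920474112/239101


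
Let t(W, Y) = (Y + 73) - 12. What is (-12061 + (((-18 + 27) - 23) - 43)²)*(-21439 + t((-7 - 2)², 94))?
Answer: 187554608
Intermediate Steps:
t(W, Y) = 61 + Y (t(W, Y) = (73 + Y) - 12 = 61 + Y)
(-12061 + (((-18 + 27) - 23) - 43)²)*(-21439 + t((-7 - 2)², 94)) = (-12061 + (((-18 + 27) - 23) - 43)²)*(-21439 + (61 + 94)) = (-12061 + ((9 - 23) - 43)²)*(-21439 + 155) = (-12061 + (-14 - 43)²)*(-21284) = (-12061 + (-57)²)*(-21284) = (-12061 + 3249)*(-21284) = -8812*(-21284) = 187554608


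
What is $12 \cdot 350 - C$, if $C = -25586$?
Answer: $29786$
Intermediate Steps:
$12 \cdot 350 - C = 12 \cdot 350 - -25586 = 4200 + 25586 = 29786$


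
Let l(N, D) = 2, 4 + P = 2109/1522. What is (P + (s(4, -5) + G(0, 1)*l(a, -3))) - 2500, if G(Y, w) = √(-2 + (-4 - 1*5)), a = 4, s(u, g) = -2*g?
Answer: -3793759/1522 + 2*I*√11 ≈ -2492.6 + 6.6332*I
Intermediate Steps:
P = -3979/1522 (P = -4 + 2109/1522 = -3979/1522 ≈ -2.6143)
G(Y, w) = I*√11 (G(Y, w) = √(-2 + (-4 - 5)) = √(-2 - 9) = √(-11) = I*√11)
(P + (s(4, -5) + G(0, 1)*l(a, -3))) - 2500 = (-3979/1522 + (-2*(-5) + (I*√11)*2)) - 2500 = (-3979/1522 + (10 + 2*I*√11)) - 2500 = (11241/1522 + 2*I*√11) - 2500 = -3793759/1522 + 2*I*√11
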